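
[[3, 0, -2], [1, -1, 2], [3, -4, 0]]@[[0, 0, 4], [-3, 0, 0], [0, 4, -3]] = [[0, -8, 18], [3, 8, -2], [12, 0, 12]]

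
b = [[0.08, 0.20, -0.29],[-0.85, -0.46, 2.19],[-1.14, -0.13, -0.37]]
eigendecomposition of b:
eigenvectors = [[-0.08-0.20j, (-0.08+0.2j), 0.26+0.00j], [(0.93+0j), 0.93-0.00j, (-0.91+0j)], [0.21+0.20j, (0.21-0.2j), (0.31+0j)]]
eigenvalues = [(0.1+0.64j), (0.1-0.64j), (-0.96+0j)]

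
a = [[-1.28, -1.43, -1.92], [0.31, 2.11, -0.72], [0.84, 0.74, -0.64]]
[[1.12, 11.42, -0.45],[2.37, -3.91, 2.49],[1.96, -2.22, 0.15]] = a @[[0.76, -2.50, -1.02], [0.51, -2.35, 1.31], [-1.47, -2.53, -0.06]]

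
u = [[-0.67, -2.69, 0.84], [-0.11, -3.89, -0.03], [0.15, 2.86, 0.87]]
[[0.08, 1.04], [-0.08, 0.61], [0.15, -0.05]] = u @ [[-0.05, -0.33], [0.02, -0.15], [0.12, 0.49]]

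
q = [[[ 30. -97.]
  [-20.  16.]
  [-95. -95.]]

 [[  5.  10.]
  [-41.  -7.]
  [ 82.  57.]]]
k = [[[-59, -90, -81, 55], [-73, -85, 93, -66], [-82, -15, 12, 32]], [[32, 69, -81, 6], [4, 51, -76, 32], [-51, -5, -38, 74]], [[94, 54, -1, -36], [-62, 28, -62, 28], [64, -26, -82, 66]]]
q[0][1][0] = -20.0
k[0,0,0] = -59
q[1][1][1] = -7.0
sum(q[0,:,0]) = -85.0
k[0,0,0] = -59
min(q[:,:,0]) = -95.0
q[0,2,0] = -95.0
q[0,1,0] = -20.0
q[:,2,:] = [[-95.0, -95.0], [82.0, 57.0]]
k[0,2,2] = 12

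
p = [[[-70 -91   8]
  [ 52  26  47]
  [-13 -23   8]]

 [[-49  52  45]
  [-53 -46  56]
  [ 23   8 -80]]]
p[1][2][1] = 8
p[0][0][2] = 8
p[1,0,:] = [-49, 52, 45]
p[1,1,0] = -53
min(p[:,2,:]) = -80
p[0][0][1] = -91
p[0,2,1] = -23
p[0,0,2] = 8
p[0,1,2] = 47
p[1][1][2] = 56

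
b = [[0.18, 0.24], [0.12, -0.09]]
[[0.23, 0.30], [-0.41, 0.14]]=b @ [[-1.74,1.33], [2.26,0.26]]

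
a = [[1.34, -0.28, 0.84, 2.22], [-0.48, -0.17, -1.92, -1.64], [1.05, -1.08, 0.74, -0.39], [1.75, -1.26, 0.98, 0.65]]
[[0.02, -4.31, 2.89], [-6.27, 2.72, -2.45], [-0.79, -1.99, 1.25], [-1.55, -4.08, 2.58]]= a @ [[-1.08, -1.84, 1.19], [2.38, 0.04, 0.29], [3.7, -0.38, 0.63], [-0.44, -0.68, 0.38]]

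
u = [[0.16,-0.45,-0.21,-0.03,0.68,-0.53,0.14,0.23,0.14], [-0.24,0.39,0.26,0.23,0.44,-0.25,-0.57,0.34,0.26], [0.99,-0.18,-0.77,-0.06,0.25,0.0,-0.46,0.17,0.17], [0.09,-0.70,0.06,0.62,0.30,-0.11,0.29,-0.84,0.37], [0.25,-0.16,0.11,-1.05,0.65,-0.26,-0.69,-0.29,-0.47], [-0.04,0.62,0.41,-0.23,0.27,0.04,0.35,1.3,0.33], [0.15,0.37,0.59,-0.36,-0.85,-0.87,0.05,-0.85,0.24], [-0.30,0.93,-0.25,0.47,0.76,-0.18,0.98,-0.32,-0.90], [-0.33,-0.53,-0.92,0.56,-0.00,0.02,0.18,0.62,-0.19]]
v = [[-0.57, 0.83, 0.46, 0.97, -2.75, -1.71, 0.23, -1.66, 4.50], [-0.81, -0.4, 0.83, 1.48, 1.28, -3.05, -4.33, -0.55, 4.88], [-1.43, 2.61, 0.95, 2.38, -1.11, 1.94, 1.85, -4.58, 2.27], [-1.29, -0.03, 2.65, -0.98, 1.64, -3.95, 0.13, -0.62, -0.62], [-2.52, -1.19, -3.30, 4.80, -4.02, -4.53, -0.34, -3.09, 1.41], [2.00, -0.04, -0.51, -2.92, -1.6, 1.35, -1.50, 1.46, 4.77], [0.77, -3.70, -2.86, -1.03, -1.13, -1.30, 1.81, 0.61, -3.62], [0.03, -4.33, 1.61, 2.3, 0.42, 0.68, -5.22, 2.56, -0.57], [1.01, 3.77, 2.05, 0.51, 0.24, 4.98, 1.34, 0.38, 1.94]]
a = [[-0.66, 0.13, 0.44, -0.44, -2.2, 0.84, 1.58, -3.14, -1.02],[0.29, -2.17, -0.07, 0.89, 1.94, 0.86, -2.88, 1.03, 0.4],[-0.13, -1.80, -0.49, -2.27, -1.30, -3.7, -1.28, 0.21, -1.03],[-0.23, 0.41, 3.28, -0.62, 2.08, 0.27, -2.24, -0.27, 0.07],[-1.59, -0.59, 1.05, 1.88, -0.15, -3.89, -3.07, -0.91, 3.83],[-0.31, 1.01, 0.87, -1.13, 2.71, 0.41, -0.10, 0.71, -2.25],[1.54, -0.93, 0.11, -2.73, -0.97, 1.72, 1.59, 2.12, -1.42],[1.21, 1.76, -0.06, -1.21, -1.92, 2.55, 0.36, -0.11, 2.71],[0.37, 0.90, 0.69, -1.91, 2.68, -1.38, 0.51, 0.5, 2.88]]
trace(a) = 0.68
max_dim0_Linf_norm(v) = 5.22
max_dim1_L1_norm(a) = 16.96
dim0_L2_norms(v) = [4.08, 7.47, 5.91, 6.92, 5.78, 8.99, 7.54, 6.57, 9.57]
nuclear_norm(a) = 38.18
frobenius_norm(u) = 4.45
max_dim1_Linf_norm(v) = 5.22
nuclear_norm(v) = 51.57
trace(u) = 0.63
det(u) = 0.00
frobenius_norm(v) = 21.47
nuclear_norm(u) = 11.81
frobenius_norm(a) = 14.87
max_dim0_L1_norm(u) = 4.96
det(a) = 29532.67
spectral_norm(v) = 11.86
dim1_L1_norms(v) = [13.68, 17.61, 19.12, 11.91, 25.2, 16.15, 16.83, 17.72, 16.22]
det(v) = 621.96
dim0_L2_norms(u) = [1.16, 1.6, 1.46, 1.5, 1.61, 1.1, 1.49, 1.97, 1.22]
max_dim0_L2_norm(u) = 1.97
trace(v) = 2.64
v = u @ a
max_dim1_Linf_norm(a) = 3.89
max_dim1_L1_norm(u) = 5.09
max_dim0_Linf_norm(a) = 3.89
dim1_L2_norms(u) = [1.05, 1.05, 1.39, 1.38, 1.57, 1.61, 1.7, 1.93, 1.42]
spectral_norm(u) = 2.24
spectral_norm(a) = 8.82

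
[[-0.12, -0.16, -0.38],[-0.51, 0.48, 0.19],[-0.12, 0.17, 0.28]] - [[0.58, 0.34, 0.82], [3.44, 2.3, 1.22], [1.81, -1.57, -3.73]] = [[-0.7, -0.5, -1.20],[-3.95, -1.82, -1.03],[-1.93, 1.74, 4.01]]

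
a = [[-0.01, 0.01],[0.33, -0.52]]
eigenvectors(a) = [[0.84, -0.02], [0.54, 1.00]]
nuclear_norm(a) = 0.62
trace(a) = -0.53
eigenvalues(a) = [-0.0, -0.53]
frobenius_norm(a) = 0.62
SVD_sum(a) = [[-0.01, 0.01], [0.33, -0.52]] + [[-0.0,-0.00], [-0.00,-0.0]]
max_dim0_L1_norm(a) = 0.53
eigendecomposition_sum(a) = [[-0.0, -0.00], [-0.00, -0.0]] + [[-0.01, 0.01], [0.33, -0.52]]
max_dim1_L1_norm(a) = 0.85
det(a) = 0.00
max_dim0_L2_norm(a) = 0.52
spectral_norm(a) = 0.62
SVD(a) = [[-0.02, 1.00], [1.0, 0.02]] @ diag([0.6160279922577212, 0.003084275428843061]) @ [[0.54, -0.84], [-0.84, -0.54]]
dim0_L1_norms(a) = [0.34, 0.53]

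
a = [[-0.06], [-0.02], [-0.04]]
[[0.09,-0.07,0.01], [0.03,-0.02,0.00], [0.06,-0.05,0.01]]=a@ [[-1.58, 1.22, -0.21]]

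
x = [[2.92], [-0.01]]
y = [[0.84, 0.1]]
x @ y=[[2.45, 0.29], [-0.01, -0.00]]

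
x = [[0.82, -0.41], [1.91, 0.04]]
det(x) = 0.816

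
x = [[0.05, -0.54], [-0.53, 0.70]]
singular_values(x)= [1.0, 0.25]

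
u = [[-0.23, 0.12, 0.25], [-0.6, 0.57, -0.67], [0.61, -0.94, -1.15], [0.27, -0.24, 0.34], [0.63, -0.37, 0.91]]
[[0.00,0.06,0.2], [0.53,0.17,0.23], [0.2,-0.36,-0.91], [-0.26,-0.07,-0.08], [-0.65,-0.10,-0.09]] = u @ [[-0.46, -0.04, -0.36], [-0.02, 0.31, 0.37], [-0.40, 0.04, 0.30]]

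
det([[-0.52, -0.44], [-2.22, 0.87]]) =-1.429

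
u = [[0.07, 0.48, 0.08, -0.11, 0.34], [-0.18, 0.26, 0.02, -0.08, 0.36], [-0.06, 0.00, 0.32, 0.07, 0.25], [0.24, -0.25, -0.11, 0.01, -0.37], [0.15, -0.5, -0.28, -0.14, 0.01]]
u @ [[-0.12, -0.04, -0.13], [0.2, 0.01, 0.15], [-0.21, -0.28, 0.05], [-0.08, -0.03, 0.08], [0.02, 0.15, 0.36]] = [[0.09, 0.03, 0.18], [0.08, 0.06, 0.19], [-0.06, -0.05, 0.12], [-0.06, -0.04, -0.21], [-0.05, 0.07, -0.12]]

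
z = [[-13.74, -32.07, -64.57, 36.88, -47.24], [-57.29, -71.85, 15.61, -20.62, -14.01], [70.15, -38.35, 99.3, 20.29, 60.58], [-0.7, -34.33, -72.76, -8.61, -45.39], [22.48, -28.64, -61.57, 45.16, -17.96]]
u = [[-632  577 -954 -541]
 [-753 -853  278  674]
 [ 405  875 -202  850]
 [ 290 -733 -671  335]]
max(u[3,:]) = 335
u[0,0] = -632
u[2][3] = 850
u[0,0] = -632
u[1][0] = -753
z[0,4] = -47.24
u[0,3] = -541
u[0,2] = -954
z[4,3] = 45.16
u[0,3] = -541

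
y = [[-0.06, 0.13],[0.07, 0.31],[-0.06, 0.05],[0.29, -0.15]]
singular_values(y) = [0.39, 0.28]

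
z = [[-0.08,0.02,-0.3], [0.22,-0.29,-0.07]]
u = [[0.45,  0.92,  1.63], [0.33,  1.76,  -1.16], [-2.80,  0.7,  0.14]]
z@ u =[[0.81,-0.25,-0.20], [0.20,-0.36,0.69]]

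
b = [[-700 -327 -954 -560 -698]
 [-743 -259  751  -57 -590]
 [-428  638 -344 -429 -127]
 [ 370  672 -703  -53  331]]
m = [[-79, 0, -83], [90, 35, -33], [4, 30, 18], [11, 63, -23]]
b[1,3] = -57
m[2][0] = 4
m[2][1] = 30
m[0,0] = -79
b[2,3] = -429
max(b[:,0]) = 370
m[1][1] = 35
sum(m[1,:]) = 92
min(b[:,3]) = -560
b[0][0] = -700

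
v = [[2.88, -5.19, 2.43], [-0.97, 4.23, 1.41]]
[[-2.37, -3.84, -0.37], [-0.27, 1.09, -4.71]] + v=[[0.51, -9.03, 2.06], [-1.24, 5.32, -3.3]]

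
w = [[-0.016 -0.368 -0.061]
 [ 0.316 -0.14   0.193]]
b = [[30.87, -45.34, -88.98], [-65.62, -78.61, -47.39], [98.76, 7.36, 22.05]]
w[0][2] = -0.061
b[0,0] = 30.87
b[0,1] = -45.34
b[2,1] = 7.36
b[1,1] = -78.61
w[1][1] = -0.14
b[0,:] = [30.87, -45.34, -88.98]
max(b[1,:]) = -47.39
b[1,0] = -65.62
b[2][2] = 22.05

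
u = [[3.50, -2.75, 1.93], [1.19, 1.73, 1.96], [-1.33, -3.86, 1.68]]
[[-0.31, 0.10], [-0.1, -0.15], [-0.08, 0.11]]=u @ [[-0.05,0.01], [0.02,-0.05], [-0.04,-0.04]]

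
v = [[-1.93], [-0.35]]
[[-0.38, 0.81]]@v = [[0.45]]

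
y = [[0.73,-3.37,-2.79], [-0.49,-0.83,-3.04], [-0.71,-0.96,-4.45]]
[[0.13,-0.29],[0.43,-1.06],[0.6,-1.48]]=y @ [[-0.49, 1.2], [-0.12, 0.28], [-0.03, 0.08]]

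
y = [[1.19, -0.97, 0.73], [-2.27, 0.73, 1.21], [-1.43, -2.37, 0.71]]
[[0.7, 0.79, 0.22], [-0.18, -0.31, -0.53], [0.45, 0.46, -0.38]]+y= [[1.89,-0.18,0.95],[-2.45,0.42,0.68],[-0.98,-1.91,0.33]]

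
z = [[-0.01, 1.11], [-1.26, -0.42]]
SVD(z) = [[0.5, -0.87],[-0.87, -0.5]] @ diag([1.4226350952434168, 0.9860574961845555]) @ [[0.76, 0.64], [0.64, -0.76]]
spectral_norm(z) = 1.42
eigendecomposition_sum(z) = [[-0.01+0.60j, 0.56+0.10j],  [-0.63-0.12j, -0.21+0.56j]] + [[(-0-0.6j), (0.56-0.1j)], [(-0.63+0.12j), -0.21-0.56j]]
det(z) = 1.40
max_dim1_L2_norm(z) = 1.33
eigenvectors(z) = [[-0.12-0.67j, -0.12+0.67j], [(0.73+0j), (0.73-0j)]]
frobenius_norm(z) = 1.73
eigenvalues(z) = [(-0.22+1.16j), (-0.22-1.16j)]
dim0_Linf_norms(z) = [1.26, 1.11]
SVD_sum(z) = [[0.54,  0.46], [-0.94,  -0.79]] + [[-0.55,0.65],[-0.32,0.37]]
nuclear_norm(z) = 2.41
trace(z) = -0.43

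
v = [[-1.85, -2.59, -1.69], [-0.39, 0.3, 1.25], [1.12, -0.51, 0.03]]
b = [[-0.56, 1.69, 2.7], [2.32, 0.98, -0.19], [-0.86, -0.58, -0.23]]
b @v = [[3.40,0.58,3.14], [-4.89,-5.62,-2.70], [1.56,2.17,0.72]]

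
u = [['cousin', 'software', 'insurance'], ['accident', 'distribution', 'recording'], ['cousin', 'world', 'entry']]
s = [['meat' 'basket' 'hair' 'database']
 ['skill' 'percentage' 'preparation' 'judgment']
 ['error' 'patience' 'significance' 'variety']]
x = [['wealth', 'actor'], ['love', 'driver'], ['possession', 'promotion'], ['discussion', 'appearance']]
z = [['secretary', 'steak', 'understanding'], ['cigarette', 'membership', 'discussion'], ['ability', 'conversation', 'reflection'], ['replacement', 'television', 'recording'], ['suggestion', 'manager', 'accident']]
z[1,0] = 'cigarette'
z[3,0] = 'replacement'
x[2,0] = 'possession'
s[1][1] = 'percentage'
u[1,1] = 'distribution'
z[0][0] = 'secretary'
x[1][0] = 'love'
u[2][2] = 'entry'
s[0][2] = 'hair'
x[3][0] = 'discussion'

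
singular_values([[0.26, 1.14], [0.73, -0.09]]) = [1.17, 0.73]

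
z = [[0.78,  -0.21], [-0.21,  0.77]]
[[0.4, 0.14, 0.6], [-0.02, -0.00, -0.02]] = z@[[0.55, 0.19, 0.82],  [0.13, 0.05, 0.20]]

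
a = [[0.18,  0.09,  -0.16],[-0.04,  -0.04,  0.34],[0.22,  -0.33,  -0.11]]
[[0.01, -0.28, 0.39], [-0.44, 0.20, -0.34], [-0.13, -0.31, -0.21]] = a@[[-1.26, -1.17, 0.78], [0.04, 0.02, 1.41], [-1.45, 0.45, -0.75]]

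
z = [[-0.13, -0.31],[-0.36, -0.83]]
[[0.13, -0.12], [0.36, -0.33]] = z @ [[-0.28, -0.21], [-0.31, 0.49]]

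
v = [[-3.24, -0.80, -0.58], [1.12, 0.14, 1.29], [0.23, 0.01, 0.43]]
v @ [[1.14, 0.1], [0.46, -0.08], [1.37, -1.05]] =[[-4.86, 0.35],[3.11, -1.25],[0.86, -0.43]]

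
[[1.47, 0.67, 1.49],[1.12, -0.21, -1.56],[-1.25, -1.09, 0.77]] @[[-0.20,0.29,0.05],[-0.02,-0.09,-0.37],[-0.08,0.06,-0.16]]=[[-0.43, 0.46, -0.41], [-0.10, 0.25, 0.38], [0.21, -0.22, 0.22]]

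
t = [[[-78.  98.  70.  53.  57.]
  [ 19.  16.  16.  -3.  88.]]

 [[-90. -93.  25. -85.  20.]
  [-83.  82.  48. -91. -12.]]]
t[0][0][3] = 53.0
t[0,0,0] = -78.0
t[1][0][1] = -93.0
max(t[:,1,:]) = 88.0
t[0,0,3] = 53.0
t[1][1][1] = 82.0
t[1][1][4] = -12.0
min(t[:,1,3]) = -91.0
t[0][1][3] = -3.0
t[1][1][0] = -83.0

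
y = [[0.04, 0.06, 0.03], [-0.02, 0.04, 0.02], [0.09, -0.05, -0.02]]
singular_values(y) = [0.11, 0.08, 0.0]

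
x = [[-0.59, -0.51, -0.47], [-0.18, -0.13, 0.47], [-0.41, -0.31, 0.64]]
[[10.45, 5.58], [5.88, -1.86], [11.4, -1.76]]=x @ [[-1.12, 1.25], [-24.17, -7.32], [5.39, -5.50]]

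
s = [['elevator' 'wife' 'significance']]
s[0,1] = 'wife'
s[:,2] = ['significance']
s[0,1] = 'wife'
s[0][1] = 'wife'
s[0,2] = 'significance'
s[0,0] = 'elevator'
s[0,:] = ['elevator', 'wife', 'significance']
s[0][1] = 'wife'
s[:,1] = ['wife']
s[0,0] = 'elevator'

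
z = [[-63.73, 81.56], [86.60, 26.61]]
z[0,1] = 81.56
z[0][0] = -63.73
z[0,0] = -63.73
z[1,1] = 26.61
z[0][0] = -63.73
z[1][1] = 26.61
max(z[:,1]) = 81.56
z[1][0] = 86.6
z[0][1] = 81.56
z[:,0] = [-63.73, 86.6]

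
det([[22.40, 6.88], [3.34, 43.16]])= 943.805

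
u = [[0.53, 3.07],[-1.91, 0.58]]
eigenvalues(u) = [(0.56+2.42j), (0.56-2.42j)]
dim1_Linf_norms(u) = [3.07, 1.91]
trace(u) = 1.11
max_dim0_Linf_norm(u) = 3.07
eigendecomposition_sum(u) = [[0.26+1.21j,1.54-0.35j], [(-0.96+0.22j),0.29+1.21j]] + [[0.26-1.21j,(1.54+0.35j)], [(-0.96-0.22j),(0.29-1.21j)]]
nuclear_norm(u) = 5.10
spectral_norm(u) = 3.13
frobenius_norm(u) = 3.70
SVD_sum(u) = [[0.27, 3.09], [0.04, 0.41]] + [[0.26, -0.02], [-1.95, 0.17]]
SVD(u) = [[0.99, 0.13], [0.13, -0.99]] @ diag([3.131641245832994, 1.9705641596754901]) @ [[0.09, 1.00],[1.0, -0.09]]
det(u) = 6.17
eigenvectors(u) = [[(0.79+0j), (0.79-0j)], [(0.01+0.62j), 0.01-0.62j]]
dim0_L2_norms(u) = [1.98, 3.12]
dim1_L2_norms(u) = [3.12, 2.0]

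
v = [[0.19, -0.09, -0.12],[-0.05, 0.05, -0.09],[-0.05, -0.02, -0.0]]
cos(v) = [[0.98, 0.01, 0.01], [0.00, 1.0, -0.00], [0.00, -0.00, 1.0]]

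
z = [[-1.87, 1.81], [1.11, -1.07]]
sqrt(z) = [[(0.02+1.09j), 0.03-1.05j], [0.02-0.65j, 0.03+0.62j]]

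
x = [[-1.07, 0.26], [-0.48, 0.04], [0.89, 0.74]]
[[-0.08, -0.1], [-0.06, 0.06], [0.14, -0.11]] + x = [[-1.15, 0.16], [-0.54, 0.10], [1.03, 0.63]]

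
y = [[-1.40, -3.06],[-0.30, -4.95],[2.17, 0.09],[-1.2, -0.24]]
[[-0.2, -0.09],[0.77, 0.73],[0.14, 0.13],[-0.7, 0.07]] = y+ [[1.20, 2.97], [1.07, 5.68], [-2.03, 0.04], [0.50, 0.31]]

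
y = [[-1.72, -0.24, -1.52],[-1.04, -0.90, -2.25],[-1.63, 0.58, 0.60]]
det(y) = 0.801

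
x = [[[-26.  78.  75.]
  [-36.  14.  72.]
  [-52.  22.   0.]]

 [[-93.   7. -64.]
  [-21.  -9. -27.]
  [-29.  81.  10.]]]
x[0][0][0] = -26.0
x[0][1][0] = -36.0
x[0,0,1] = 78.0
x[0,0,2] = 75.0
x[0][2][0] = -52.0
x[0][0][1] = 78.0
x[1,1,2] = -27.0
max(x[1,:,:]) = 81.0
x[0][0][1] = 78.0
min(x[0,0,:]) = -26.0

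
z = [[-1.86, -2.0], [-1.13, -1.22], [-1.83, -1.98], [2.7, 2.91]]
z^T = [[-1.86, -1.13, -1.83, 2.7], [-2.0, -1.22, -1.98, 2.91]]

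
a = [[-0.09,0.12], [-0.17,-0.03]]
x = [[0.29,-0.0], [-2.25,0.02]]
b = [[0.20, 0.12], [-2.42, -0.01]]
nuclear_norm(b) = 2.55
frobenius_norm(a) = 0.23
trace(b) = 0.19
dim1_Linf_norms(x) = [0.29, 2.25]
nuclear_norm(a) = 0.31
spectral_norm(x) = 2.27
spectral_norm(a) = 0.20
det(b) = 0.29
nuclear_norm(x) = 2.27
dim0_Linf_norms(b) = [2.42, 0.12]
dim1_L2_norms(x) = [0.29, 2.25]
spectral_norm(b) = 2.43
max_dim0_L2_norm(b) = 2.43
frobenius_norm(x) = 2.27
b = a + x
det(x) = 0.01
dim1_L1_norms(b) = [0.32, 2.43]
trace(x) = 0.31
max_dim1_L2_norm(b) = 2.42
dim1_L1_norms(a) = [0.21, 0.2]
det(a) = 0.02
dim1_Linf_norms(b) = [0.2, 2.42]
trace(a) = -0.12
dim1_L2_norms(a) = [0.15, 0.17]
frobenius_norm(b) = 2.43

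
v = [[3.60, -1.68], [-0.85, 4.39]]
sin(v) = [[-0.04, 0.84], [0.42, -0.43]]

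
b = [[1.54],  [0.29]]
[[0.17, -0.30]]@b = [[0.17]]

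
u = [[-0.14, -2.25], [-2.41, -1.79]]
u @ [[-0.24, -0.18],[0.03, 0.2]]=[[-0.03, -0.42],[0.52, 0.08]]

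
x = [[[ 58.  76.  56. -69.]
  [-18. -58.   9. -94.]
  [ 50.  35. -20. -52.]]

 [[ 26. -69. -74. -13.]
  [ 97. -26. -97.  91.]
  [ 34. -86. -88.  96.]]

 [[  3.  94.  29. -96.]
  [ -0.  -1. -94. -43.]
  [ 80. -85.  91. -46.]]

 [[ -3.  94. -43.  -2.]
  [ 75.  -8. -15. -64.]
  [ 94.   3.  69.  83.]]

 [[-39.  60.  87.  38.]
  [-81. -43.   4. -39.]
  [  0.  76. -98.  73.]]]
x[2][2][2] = 91.0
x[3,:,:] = [[-3.0, 94.0, -43.0, -2.0], [75.0, -8.0, -15.0, -64.0], [94.0, 3.0, 69.0, 83.0]]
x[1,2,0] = 34.0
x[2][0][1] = 94.0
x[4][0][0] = -39.0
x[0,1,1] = -58.0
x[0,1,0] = -18.0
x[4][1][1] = -43.0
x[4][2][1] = 76.0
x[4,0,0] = -39.0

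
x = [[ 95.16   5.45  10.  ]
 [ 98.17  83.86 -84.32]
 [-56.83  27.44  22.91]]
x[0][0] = 95.16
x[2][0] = -56.83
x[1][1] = 83.86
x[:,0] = [95.16, 98.17, -56.83]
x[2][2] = 22.91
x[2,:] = [-56.83, 27.44, 22.91]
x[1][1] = 83.86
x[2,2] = 22.91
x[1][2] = -84.32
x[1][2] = -84.32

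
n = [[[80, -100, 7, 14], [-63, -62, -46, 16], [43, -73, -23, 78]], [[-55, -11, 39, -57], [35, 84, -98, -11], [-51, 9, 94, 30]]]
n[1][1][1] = 84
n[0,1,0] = -63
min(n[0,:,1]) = -100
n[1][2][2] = 94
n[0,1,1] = -62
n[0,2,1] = -73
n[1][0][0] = -55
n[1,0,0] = -55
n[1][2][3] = 30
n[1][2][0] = -51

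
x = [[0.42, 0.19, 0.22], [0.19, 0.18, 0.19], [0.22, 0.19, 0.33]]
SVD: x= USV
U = [[-0.68, 0.71, 0.19],[-0.44, -0.19, -0.88],[-0.58, -0.68, 0.44]]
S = [0.73, 0.16, 0.04]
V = [[-0.68, -0.44, -0.58], [0.71, -0.19, -0.68], [0.19, -0.88, 0.44]]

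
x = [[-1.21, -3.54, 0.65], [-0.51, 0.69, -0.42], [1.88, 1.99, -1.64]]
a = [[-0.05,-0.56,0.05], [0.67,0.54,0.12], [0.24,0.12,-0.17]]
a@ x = [[0.44, -0.11, 0.12], [-0.86, -1.76, 0.01], [-0.67, -1.11, 0.38]]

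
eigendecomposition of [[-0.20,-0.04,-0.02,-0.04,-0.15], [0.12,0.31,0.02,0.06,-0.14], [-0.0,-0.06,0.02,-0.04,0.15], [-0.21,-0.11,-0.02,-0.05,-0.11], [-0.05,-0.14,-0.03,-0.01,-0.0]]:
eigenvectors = [[(-0.05+0j), -0.70+0.00j, (0.39+0j), (-0.16+0.09j), -0.16-0.09j], [(-0.88+0j), (0.21+0j), -0.19+0.00j, (0.25-0.11j), (0.25+0.11j)], [(0.29+0j), -0.03+0.00j, (0.45+0j), -0.86+0.00j, -0.86-0.00j], [0.16+0.00j, -0.68+0.00j, -0.70+0.00j, (-0.09+0.23j), (-0.09-0.23j)], [0.33+0.00j, -0.05+0.00j, (-0.33+0j), (0.28-0.12j), (0.28+0.12j)]]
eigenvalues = [(0.35+0j), (-0.24+0j), (-0+0j), (-0.01+0.02j), (-0.01-0.02j)]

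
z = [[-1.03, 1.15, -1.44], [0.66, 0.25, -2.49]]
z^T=[[-1.03, 0.66],[1.15, 0.25],[-1.44, -2.49]]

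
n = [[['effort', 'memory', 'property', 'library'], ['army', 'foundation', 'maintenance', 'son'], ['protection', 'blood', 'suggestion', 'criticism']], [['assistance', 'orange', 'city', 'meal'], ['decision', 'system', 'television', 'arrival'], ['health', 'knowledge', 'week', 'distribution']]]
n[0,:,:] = [['effort', 'memory', 'property', 'library'], ['army', 'foundation', 'maintenance', 'son'], ['protection', 'blood', 'suggestion', 'criticism']]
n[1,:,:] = [['assistance', 'orange', 'city', 'meal'], ['decision', 'system', 'television', 'arrival'], ['health', 'knowledge', 'week', 'distribution']]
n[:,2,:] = [['protection', 'blood', 'suggestion', 'criticism'], ['health', 'knowledge', 'week', 'distribution']]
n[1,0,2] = 'city'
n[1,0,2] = 'city'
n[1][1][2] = 'television'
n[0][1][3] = 'son'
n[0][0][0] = 'effort'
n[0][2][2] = 'suggestion'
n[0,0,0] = 'effort'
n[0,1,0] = 'army'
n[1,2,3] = 'distribution'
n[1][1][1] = 'system'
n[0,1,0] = 'army'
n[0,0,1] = 'memory'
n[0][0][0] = 'effort'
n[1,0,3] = 'meal'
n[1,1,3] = 'arrival'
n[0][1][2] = 'maintenance'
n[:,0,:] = [['effort', 'memory', 'property', 'library'], ['assistance', 'orange', 'city', 'meal']]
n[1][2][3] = 'distribution'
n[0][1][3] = 'son'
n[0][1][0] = 'army'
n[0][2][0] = 'protection'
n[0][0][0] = 'effort'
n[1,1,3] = 'arrival'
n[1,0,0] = 'assistance'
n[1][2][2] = 'week'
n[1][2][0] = 'health'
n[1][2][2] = 'week'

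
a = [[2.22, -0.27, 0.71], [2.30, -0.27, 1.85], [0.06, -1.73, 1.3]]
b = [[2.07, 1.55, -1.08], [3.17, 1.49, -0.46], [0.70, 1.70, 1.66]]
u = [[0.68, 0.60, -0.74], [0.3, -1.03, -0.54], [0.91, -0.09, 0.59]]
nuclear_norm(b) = 7.46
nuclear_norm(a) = 6.37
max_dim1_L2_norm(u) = 1.2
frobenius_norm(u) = 2.00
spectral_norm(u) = 1.21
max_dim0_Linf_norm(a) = 2.3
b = a @ u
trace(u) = 0.24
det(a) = 4.29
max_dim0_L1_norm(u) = 1.89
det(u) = -1.52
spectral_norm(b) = 4.60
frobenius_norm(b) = 5.14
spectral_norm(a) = 3.86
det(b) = -6.61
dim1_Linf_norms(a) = [2.22, 2.3, 1.73]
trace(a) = 3.25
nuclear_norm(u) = 3.46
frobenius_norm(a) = 4.36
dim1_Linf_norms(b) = [2.07, 3.17, 1.7]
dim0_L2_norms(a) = [3.2, 1.77, 2.37]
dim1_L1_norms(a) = [3.2, 4.42, 3.09]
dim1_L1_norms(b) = [4.7, 5.12, 4.06]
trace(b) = 5.22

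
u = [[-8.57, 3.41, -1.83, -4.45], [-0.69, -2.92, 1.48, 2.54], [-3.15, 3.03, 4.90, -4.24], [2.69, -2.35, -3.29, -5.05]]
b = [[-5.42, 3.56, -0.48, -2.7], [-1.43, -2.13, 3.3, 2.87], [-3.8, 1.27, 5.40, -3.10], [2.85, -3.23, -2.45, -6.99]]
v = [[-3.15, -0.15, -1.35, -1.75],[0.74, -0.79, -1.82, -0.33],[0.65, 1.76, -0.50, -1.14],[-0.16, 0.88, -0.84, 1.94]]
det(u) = -1471.88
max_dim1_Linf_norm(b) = 6.99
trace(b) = -9.14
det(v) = -41.20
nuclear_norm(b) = 25.87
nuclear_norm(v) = 10.49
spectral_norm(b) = 9.68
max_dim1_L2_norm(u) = 10.4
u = b + v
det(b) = -911.35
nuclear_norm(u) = 27.85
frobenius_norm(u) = 15.36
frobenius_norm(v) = 5.46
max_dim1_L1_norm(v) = 6.4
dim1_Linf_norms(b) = [5.42, 3.3, 5.4, 6.99]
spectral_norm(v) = 3.91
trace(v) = -2.50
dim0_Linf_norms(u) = [8.57, 3.41, 4.9, 5.05]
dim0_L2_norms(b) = [7.35, 5.41, 6.8, 8.6]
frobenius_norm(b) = 14.27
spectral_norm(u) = 11.88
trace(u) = -11.64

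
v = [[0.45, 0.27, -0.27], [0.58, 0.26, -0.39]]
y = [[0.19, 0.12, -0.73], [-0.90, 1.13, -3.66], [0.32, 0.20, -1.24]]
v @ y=[[-0.24, 0.31, -0.98], [-0.25, 0.29, -0.89]]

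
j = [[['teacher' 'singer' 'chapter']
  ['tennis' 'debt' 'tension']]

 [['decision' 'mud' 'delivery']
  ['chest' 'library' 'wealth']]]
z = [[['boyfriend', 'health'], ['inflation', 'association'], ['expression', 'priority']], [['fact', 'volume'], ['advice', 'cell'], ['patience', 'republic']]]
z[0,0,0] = 'boyfriend'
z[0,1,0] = 'inflation'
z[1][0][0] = 'fact'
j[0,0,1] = 'singer'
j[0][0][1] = 'singer'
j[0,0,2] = 'chapter'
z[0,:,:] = [['boyfriend', 'health'], ['inflation', 'association'], ['expression', 'priority']]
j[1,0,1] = 'mud'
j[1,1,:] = ['chest', 'library', 'wealth']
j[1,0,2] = 'delivery'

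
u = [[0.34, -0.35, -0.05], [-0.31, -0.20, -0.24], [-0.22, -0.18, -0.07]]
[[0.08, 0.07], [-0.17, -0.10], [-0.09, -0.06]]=u @ [[0.31, 0.23], [0.02, 0.01], [0.30, 0.11]]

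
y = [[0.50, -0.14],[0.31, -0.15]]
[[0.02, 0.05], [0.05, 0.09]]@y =[[0.03, -0.01], [0.05, -0.02]]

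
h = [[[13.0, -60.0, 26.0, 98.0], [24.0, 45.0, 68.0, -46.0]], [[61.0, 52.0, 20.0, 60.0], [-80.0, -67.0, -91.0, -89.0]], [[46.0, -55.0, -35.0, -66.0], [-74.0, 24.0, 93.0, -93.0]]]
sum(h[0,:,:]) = 168.0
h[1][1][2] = -91.0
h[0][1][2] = 68.0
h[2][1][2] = 93.0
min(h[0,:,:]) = -60.0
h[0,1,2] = 68.0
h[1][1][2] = -91.0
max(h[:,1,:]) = 93.0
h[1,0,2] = 20.0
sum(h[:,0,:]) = 160.0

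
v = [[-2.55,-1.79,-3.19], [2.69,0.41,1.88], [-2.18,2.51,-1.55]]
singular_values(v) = [5.84, 3.14, 0.59]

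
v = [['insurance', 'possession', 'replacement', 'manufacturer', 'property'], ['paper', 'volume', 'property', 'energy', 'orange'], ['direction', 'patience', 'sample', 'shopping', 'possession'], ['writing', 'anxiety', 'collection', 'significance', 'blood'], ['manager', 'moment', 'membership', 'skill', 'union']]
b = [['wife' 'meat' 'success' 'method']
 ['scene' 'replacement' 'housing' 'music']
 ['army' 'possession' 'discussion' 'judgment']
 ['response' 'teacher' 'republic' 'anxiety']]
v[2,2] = 'sample'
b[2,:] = ['army', 'possession', 'discussion', 'judgment']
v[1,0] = 'paper'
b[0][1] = 'meat'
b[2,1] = 'possession'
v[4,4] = 'union'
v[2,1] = 'patience'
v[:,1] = ['possession', 'volume', 'patience', 'anxiety', 'moment']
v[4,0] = 'manager'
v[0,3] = 'manufacturer'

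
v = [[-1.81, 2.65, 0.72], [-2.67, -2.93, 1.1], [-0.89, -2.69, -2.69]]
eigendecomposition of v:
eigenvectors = [[-0.02-0.55j, -0.02+0.55j, (0.43+0j)], [(0.63+0j), (0.63-0j), (-0.3+0j)], [(0.14+0.53j), 0.14-0.53j, (0.85+0j)]]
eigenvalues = [(-2.61+3.22j), (-2.61-3.22j), (-2.21+0j)]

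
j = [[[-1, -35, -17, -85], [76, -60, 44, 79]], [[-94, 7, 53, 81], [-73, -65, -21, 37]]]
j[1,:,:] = [[-94, 7, 53, 81], [-73, -65, -21, 37]]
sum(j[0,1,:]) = 139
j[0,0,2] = -17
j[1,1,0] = -73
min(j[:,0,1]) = -35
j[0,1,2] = 44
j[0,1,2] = 44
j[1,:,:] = [[-94, 7, 53, 81], [-73, -65, -21, 37]]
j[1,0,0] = -94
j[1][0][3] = 81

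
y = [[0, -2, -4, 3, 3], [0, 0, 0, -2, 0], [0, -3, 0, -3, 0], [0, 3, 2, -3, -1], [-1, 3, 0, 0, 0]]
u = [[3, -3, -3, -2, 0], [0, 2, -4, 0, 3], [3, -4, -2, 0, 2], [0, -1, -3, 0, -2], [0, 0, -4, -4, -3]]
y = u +[[-3, 1, -1, 5, 3], [0, -2, 4, -2, -3], [-3, 1, 2, -3, -2], [0, 4, 5, -3, 1], [-1, 3, 4, 4, 3]]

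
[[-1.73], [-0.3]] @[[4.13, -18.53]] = [[-7.14, 32.06], [-1.24, 5.56]]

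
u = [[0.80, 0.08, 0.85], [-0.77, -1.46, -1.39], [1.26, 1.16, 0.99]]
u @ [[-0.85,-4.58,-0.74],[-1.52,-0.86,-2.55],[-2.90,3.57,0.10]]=[[-3.27, -0.70, -0.71], [6.9, -0.18, 4.15], [-5.71, -3.23, -3.79]]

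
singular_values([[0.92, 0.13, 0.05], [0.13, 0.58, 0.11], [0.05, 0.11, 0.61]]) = [0.98, 0.65, 0.47]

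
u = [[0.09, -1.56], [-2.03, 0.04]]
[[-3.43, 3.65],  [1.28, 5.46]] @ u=[[-7.72, 5.50], [-10.97, -1.78]]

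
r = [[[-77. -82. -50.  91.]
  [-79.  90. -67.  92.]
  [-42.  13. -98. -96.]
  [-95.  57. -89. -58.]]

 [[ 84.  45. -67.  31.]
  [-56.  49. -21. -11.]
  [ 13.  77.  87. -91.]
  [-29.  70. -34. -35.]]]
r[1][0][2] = -67.0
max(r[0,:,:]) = 92.0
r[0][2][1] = 13.0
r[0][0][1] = -82.0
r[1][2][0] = 13.0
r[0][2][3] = -96.0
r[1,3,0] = -29.0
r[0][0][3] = 91.0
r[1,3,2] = -34.0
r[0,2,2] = -98.0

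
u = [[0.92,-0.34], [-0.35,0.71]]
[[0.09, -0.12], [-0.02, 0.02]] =u @ [[0.11, -0.15], [0.03, -0.04]]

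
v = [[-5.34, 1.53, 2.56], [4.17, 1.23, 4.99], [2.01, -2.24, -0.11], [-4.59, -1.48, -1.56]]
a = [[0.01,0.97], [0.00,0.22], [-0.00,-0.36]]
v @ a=[[-0.05, -5.76], [0.04, 2.52], [0.02, 1.50], [-0.05, -4.22]]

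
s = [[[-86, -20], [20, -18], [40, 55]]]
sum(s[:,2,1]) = 55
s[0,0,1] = -20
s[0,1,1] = -18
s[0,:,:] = [[-86, -20], [20, -18], [40, 55]]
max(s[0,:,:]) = 55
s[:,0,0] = [-86]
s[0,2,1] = 55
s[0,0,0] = -86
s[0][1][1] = -18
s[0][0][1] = -20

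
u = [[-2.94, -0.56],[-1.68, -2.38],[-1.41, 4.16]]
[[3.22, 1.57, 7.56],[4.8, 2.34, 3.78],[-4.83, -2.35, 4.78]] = u @ [[-0.82, -0.40, -2.62], [-1.44, -0.7, 0.26]]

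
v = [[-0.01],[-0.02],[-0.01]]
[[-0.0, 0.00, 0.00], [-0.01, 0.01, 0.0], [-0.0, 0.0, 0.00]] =v @ [[0.27, -0.27, -0.13]]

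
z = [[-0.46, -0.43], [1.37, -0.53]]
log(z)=[[0.01, -1.2], [3.83, -0.19]]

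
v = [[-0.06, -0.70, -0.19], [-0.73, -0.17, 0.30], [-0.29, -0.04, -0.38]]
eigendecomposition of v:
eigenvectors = [[0.71, -0.66, 0.37], [-0.68, -0.53, -0.02], [-0.17, -0.54, 0.93]]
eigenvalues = [0.66, -0.78, -0.5]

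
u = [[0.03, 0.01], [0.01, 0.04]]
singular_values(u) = [0.05, 0.02]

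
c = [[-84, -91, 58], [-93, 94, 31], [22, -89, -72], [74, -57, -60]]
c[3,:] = [74, -57, -60]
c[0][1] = -91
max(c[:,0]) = 74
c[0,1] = -91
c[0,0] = -84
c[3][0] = 74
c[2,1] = -89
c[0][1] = -91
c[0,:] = [-84, -91, 58]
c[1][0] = -93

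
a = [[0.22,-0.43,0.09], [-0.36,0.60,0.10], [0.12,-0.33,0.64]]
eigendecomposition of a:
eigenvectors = [[(-0.87+0j), -0.30-0.07j, -0.30+0.07j], [-0.49+0.00j, 0.16+0.12j, 0.16-0.12j], [(-0.09+0j), -0.93+0.00j, -0.93-0.00j]]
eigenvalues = [(-0.02+0j), (0.74+0.05j), (0.74-0.05j)]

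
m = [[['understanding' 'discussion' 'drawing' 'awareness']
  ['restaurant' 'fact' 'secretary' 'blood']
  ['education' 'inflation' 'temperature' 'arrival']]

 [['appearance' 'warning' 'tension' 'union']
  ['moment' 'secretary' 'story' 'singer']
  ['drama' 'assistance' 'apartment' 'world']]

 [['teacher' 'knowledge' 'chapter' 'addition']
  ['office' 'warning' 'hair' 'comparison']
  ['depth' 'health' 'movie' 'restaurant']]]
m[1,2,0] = 'drama'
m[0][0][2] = 'drawing'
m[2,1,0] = 'office'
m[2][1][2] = 'hair'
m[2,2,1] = 'health'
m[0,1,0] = 'restaurant'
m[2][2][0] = 'depth'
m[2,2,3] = 'restaurant'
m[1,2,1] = 'assistance'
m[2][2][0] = 'depth'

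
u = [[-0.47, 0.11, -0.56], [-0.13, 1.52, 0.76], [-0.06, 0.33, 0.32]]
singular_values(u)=[1.77, 0.73, 0.11]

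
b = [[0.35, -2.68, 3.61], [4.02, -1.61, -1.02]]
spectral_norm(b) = 4.70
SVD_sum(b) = [[2.19, -2.32, 1.54], [1.92, -2.03, 1.35]] + [[-1.84, -0.36, 2.07],[2.1, 0.42, -2.37]]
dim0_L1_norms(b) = [4.37, 4.29, 4.63]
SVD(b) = [[-0.75, -0.66], [-0.66, 0.75]] @ diag([4.703468248944854, 4.243499314382838]) @ [[-0.62, 0.65, -0.43], [0.66, 0.13, -0.74]]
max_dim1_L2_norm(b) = 4.51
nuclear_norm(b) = 8.95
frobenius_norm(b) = 6.33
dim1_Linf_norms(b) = [3.61, 4.02]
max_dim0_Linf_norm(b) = 4.02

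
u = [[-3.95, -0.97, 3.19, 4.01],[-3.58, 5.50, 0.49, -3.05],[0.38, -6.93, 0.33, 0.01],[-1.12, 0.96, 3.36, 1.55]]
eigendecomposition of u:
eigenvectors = [[(0.31+0j),(-0.85+0j),(0.07+0.34j),0.07-0.34j],[-0.66+0.00j,(-0.27+0j),(-0.06+0.41j),(-0.06-0.41j)],[0.65+0.00j,(-0.42+0j),(-0.66+0j),(-0.66-0j)],[0.20+0.00j,(0.15+0j),0.23+0.47j,0.23-0.47j]]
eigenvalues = [(7.58+0j), (-3.37+0j), (-0.39+4.06j), (-0.39-4.06j)]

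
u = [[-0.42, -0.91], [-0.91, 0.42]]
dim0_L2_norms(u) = [1.0, 1.0]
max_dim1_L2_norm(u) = 1.0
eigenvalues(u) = [-1.0, 1.0]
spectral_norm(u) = 1.00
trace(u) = 0.00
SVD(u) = [[-0.91, -0.42], [0.42, -0.91]] @ diag([1.0022474744293448, 1.0022474744293446]) @ [[0.00, 1.00], [1.00, 0.0]]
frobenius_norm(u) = 1.42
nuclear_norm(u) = 2.00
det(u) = -1.00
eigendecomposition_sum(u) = [[-0.71,-0.46], [-0.46,-0.29]] + [[0.29, -0.46], [-0.46, 0.71]]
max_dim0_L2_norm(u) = 1.0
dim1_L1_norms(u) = [1.33, 1.33]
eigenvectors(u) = [[-0.84, 0.54], [-0.54, -0.84]]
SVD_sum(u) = [[0.0, -0.91], [0.0, 0.42]] + [[-0.42, 0.0], [-0.91, 0.00]]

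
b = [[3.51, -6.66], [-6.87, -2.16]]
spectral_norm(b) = 8.02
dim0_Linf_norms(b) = [6.87, 6.66]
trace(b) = 1.35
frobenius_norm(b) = 10.42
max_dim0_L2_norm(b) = 7.71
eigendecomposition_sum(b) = [[5.55, -3.64], [-3.75, 2.46]] + [[-2.04, -3.02], [-3.12, -4.62]]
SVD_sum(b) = [[5.51, -3.08],[-4.31, 2.41]] + [[-2.0, -3.58],[-2.56, -4.57]]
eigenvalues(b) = [8.01, -6.66]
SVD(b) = [[-0.79,0.62], [0.62,0.79]] @ diag([8.01813318961142, 6.651897485203135]) @ [[-0.87, 0.49], [-0.49, -0.87]]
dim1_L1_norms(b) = [10.17, 9.03]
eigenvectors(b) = [[0.83, 0.55], [-0.56, 0.84]]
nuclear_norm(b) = 14.67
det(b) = -53.34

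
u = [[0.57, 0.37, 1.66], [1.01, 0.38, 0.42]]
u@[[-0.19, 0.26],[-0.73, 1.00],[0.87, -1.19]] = [[1.07, -1.46], [-0.10, 0.14]]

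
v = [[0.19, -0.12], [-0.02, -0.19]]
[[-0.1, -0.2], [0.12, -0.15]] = v @[[-0.85, -0.53], [-0.53, 0.85]]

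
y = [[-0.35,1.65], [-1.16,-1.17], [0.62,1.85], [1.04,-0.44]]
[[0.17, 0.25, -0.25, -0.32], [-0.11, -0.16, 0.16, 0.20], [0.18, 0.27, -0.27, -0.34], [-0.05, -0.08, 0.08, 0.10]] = y @ [[-0.01, -0.01, 0.01, 0.02], [0.10, 0.15, -0.15, -0.19]]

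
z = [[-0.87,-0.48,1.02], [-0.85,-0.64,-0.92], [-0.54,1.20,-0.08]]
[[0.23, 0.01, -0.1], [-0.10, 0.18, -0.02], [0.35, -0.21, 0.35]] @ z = [[-0.15,-0.24,0.23], [-0.06,-0.09,-0.27], [-0.32,0.39,0.52]]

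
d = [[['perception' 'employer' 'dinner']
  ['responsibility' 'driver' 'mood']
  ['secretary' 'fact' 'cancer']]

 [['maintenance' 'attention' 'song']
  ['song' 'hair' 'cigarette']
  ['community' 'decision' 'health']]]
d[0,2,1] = 'fact'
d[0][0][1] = 'employer'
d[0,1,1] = 'driver'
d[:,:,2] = [['dinner', 'mood', 'cancer'], ['song', 'cigarette', 'health']]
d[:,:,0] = [['perception', 'responsibility', 'secretary'], ['maintenance', 'song', 'community']]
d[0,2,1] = 'fact'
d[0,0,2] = 'dinner'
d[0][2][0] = 'secretary'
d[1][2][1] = 'decision'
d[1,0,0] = 'maintenance'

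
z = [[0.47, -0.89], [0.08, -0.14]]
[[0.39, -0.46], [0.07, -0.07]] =z@[[0.66, -0.09], [-0.09, 0.47]]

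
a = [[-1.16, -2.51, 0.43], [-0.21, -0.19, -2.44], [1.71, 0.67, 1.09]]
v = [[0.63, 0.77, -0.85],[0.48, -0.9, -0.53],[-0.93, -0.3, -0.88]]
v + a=[[-0.53, -1.74, -0.42], [0.27, -1.09, -2.97], [0.78, 0.37, 0.21]]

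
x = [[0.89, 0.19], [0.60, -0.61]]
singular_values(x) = [1.1, 0.6]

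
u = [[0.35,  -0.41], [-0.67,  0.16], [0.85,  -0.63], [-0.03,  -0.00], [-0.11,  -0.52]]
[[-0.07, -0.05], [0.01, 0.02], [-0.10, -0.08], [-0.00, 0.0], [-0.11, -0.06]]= u@[[0.03, -0.00], [0.20, 0.12]]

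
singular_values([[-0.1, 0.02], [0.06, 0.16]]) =[0.17, 0.1]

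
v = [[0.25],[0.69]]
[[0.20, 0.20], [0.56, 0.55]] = v @ [[0.81, 0.8]]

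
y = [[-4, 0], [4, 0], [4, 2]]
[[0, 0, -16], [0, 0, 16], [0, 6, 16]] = y @ [[0, 0, 4], [0, 3, 0]]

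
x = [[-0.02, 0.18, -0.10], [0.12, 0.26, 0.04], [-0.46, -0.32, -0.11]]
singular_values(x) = [0.63, 0.22, 0.06]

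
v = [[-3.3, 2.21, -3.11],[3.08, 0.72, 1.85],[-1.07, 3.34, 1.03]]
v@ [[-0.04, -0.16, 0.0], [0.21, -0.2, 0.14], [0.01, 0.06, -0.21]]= [[0.56, -0.10, 0.96], [0.05, -0.53, -0.29], [0.75, -0.43, 0.25]]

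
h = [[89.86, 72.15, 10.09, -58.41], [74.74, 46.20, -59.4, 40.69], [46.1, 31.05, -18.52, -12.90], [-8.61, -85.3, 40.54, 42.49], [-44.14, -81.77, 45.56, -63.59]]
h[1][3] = 40.69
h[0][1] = 72.15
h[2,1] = 31.05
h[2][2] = -18.52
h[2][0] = 46.1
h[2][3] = -12.9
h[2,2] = -18.52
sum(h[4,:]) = -143.94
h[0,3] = -58.41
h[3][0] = -8.61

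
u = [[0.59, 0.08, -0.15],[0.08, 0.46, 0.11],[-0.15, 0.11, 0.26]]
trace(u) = 1.31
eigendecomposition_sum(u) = [[0.02, -0.02, 0.04], [-0.02, 0.02, -0.05], [0.04, -0.05, 0.11]] + [[0.57,  0.13,  -0.18], [0.13,  0.03,  -0.04], [-0.18,  -0.04,  0.06]] + [[0.00,-0.03,-0.02], [-0.03,0.41,0.2], [-0.02,0.2,0.10]]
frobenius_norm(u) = 0.84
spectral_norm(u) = 0.66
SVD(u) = [[-0.93, 0.07, 0.36], [-0.22, -0.90, -0.39], [0.29, -0.44, 0.85]] @ diag([0.6557397135446384, 0.5077916594175842, 0.14646862703777713]) @ [[-0.93, -0.22, 0.29], [0.07, -0.90, -0.44], [0.36, -0.39, 0.85]]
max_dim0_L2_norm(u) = 0.61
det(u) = 0.05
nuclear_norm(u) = 1.31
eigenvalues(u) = [0.15, 0.66, 0.51]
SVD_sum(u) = [[0.57, 0.13, -0.18], [0.13, 0.03, -0.04], [-0.18, -0.04, 0.06]] + [[0.0, -0.03, -0.02], [-0.03, 0.41, 0.2], [-0.02, 0.20, 0.10]] + [[0.02, -0.02, 0.04], [-0.02, 0.02, -0.05], [0.04, -0.05, 0.11]]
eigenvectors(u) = [[-0.36,0.93,-0.07], [0.39,0.22,0.9], [-0.85,-0.29,0.44]]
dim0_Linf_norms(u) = [0.59, 0.46, 0.26]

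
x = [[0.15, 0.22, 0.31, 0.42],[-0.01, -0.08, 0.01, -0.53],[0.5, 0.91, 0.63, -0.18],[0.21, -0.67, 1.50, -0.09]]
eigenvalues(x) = [(0.73+0.58j), (0.73-0.58j), (-0.01+0j), (-0.84+0j)]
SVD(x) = [[-0.16,0.24,0.62,-0.73], [-0.03,-0.07,-0.75,-0.65], [-0.33,0.90,-0.22,0.18], [-0.93,-0.36,-0.0,0.08]] @ diag([1.7236245848118008, 1.1947752836319376, 0.7007300818554242, 0.0027685081651986293]) @ [[-0.22, 0.17, -0.96, 0.05],[0.34, 0.94, 0.08, 0.01],[-0.02, -0.01, 0.06, 1.00],[0.91, -0.31, -0.27, 0.03]]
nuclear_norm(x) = 3.62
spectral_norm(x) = 1.72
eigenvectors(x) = [[-0.40+0.10j,  (-0.4-0.1j),  -0.91+0.00j,  -0.40+0.00j], [(0.3-0.22j),  (0.3+0.22j),  (0.31+0j),  (0.52+0j)], [(-0.19-0.39j),  (-0.19+0.39j),  (0.27+0j),  -0.09+0.00j], [(-0.71+0j),  -0.71-0.00j,  (-0.02+0j),  0.75+0.00j]]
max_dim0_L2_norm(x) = 1.66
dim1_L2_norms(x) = [0.59, 0.54, 1.23, 1.66]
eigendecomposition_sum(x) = [[0.04-0.22j, (-0.09-0.41j), 0.26-0.27j, (0.11+0.13j)], [(0.04+0.21j), 0.21+0.32j, -0.13+0.32j, -0.14-0.07j], [(0.24-0j), (0.41-0.18j), 0.34+0.21j, (-0.11+0.15j)], [0.17-0.35j, 0.04-0.73j, 0.55-0.34j, 0.13+0.27j]] + [[(0.04+0.22j), -0.09+0.41j, (0.26+0.27j), 0.11-0.13j], [(0.04-0.21j), (0.21-0.32j), -0.13-0.32j, -0.14+0.07j], [0.24+0.00j, (0.41+0.18j), (0.34-0.21j), -0.11-0.15j], [0.17+0.35j, (0.04+0.73j), (0.55+0.34j), (0.13-0.27j)]] + [[-0.01+0.00j,(-0.01+0j),0j,0.00-0.00j],[-0j,0.00-0.00j,(-0-0j),(-0+0j)],[-0j,0.00-0.00j,-0.00-0.00j,(-0+0j)],[-0.00+0.00j,(-0+0j),0j,0.00-0.00j]] + [[(0.07+0j), 0.40+0.00j, -0.21+0.00j, (0.19+0j)], [-0.09-0.00j, -0.51-0.00j, 0.27-0.00j, (-0.24-0j)], [(0.02+0j), (0.09+0j), -0.05+0.00j, (0.04+0j)], [(-0.13-0j), (-0.74-0j), (0.39-0j), (-0.36-0j)]]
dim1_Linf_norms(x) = [0.42, 0.53, 0.91, 1.5]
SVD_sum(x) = [[0.06, -0.05, 0.26, -0.01],  [0.01, -0.01, 0.05, -0.0],  [0.13, -0.1, 0.55, -0.03],  [0.36, -0.27, 1.54, -0.09]] + [[0.1, 0.27, 0.02, 0.00], [-0.03, -0.08, -0.01, -0.00], [0.37, 1.0, 0.09, 0.01], [-0.15, -0.4, -0.04, -0.0]] + [[-0.01,-0.00,0.03,0.43], [0.01,0.0,-0.03,-0.53], [0.00,0.0,-0.01,-0.16], [0.00,0.00,-0.00,-0.00]] + [[-0.00,0.0,0.0,-0.0], [-0.0,0.00,0.0,-0.0], [0.00,-0.0,-0.00,0.00], [0.0,-0.0,-0.0,0.00]]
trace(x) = 0.61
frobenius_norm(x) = 2.21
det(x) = 0.00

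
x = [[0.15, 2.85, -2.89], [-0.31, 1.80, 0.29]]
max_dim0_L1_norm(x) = 4.65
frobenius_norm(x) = 4.46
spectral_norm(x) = 4.21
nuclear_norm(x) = 5.68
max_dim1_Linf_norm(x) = 2.89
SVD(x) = [[-0.96, -0.28], [-0.28, 0.96]] @ diag([4.2136048886389075, 1.4706576224391266]) @ [[-0.01, -0.77, 0.64], [-0.23, 0.62, 0.75]]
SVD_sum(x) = [[0.05, 3.11, -2.58], [0.02, 0.92, -0.76]] + [[0.10, -0.26, -0.31], [-0.33, 0.88, 1.05]]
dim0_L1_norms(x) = [0.46, 4.65, 3.18]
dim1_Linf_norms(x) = [2.89, 1.8]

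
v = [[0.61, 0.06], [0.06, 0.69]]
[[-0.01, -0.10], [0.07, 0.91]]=v @ [[-0.02,-0.29], [0.10,1.34]]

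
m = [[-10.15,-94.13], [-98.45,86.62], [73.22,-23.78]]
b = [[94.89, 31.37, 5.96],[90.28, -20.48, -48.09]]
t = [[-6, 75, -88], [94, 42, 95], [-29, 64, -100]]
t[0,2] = -88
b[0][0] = 94.89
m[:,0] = [-10.15, -98.45, 73.22]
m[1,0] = -98.45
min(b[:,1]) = -20.48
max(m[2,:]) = 73.22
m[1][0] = -98.45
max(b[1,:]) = 90.28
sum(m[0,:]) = -104.28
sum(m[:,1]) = -31.289999999999992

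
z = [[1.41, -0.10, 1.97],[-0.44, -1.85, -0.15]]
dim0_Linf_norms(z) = [1.41, 1.85, 1.97]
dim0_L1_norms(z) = [1.85, 1.95, 2.12]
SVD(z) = [[-0.96, 0.29],[0.29, 0.96]] @ diag([2.4690805051222897, 1.849659822568749]) @ [[-0.6, -0.17, -0.78], [-0.01, -0.97, 0.23]]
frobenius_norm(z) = 3.09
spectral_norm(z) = 2.47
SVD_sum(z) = [[1.42, 0.41, 1.85], [-0.42, -0.12, -0.55]] + [[-0.01, -0.51, 0.12],[-0.02, -1.73, 0.40]]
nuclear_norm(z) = 4.32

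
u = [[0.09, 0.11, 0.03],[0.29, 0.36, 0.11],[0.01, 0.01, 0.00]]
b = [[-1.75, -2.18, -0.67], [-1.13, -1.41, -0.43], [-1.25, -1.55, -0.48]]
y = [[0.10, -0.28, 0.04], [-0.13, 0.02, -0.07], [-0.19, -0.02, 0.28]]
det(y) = -0.01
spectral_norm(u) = 0.50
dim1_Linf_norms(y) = [0.28, 0.13, 0.28]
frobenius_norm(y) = 0.48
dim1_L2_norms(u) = [0.15, 0.48, 0.01]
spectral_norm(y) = 0.34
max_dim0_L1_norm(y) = 0.42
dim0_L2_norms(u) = [0.3, 0.38, 0.11]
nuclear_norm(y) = 0.78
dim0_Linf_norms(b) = [1.75, 2.18, 0.67]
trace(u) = 0.45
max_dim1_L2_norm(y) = 0.34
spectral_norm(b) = 3.99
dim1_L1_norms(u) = [0.23, 0.76, 0.02]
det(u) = 0.00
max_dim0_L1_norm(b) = 5.14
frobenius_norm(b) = 3.99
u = y @ b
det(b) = 0.00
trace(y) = 0.40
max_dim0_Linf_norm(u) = 0.36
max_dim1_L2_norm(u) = 0.48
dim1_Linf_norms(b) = [2.18, 1.41, 1.55]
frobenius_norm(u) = 0.50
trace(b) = -3.64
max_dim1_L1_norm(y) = 0.49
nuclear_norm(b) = 4.00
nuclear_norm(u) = 0.50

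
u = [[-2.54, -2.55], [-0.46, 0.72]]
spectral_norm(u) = 3.60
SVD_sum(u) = [[-2.51, -2.58], [0.14, 0.14]] + [[-0.03, 0.03],[-0.6, 0.58]]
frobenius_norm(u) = 3.70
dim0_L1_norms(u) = [3.0, 3.27]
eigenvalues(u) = [-2.87, 1.05]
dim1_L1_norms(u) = [5.09, 1.18]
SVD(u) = [[-1.0, 0.05], [0.05, 1.00]] @ diag([3.604226938167901, 0.8328554365463663]) @ [[0.7, 0.72], [-0.72, 0.70]]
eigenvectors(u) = [[-0.99, 0.58],[-0.13, -0.82]]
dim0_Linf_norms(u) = [2.54, 2.55]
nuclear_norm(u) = 4.44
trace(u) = -1.82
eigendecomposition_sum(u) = [[-2.63, -1.87],[-0.34, -0.24]] + [[0.09, -0.68], [-0.12, 0.96]]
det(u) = -3.00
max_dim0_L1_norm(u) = 3.27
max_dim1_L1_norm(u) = 5.09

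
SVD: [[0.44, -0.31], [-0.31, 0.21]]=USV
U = [[-0.82, 0.57],[0.57, 0.82]]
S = [0.66, 0.01]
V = [[-0.82, 0.57], [-0.57, -0.82]]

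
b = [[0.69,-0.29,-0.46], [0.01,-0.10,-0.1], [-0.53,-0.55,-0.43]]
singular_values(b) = [0.88, 0.88, 0.0]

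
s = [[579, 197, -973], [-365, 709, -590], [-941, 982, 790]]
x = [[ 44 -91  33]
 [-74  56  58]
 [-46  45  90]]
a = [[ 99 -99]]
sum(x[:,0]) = -76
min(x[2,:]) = -46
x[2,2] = 90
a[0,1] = -99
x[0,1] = -91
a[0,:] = [99, -99]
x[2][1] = 45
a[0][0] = 99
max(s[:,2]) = 790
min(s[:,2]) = -973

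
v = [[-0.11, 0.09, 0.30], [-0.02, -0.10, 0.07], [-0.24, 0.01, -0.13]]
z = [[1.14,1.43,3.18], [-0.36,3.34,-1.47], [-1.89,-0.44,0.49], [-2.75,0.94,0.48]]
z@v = [[-0.92,-0.01,0.03], [0.33,-0.38,0.32], [0.1,-0.12,-0.66], [0.17,-0.34,-0.82]]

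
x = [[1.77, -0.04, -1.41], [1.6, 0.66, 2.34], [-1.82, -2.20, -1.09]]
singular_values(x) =[3.99, 2.37, 1.18]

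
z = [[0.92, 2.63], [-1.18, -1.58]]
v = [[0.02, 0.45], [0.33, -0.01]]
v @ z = [[-0.51, -0.66], [0.32, 0.88]]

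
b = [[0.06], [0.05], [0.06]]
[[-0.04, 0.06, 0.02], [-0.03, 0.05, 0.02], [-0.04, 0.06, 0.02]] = b@[[-0.64, 0.96, 0.41]]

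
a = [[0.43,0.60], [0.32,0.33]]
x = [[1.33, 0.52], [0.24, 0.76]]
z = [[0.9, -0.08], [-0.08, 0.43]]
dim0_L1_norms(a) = [0.75, 0.93]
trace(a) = 0.76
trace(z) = 1.33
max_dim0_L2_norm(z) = 0.9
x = z + a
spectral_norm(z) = 0.91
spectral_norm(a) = 0.87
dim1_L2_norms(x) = [1.43, 0.8]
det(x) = 0.89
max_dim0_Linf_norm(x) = 1.33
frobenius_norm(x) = 1.64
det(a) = -0.05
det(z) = 0.38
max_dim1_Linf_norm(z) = 0.9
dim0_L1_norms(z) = [0.98, 0.51]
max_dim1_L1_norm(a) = 1.03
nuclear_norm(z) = 1.33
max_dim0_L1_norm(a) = 0.93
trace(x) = 2.09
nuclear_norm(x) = 2.11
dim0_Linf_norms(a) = [0.43, 0.6]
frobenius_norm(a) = 0.87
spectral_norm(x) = 1.53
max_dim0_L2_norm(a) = 0.68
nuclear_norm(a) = 0.93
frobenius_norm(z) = 1.00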